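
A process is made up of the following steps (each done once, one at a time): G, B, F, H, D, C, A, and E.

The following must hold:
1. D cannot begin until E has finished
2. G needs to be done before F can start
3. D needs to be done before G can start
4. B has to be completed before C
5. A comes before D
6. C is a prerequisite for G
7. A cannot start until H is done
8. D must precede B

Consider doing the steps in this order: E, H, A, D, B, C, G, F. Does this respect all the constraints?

Checking each listed constraint against this order: for instance, D is in position 4 and G in position 7, so that constraint holds — and the remaining constraints check out the same way.

Yes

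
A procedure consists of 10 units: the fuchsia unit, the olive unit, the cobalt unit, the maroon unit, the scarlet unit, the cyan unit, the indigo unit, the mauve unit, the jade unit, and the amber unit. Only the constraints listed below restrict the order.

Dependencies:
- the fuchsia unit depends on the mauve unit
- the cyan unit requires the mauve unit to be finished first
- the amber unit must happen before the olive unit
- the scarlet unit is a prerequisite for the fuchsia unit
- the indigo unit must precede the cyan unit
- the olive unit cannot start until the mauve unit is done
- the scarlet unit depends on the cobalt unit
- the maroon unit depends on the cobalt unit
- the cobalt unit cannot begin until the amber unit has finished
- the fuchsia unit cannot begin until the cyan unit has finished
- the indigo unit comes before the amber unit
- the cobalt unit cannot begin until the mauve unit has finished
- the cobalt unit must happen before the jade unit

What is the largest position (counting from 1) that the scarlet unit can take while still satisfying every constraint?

The only unit forced after the scarlet unit (directly or by a chain) is the fuchsia unit.
With 1 mandatory successor out of 10 units total, the latest slot for the scarlet unit is 10−1 = 9, and it's reachable by doing all non-successors before the scarlet unit.

9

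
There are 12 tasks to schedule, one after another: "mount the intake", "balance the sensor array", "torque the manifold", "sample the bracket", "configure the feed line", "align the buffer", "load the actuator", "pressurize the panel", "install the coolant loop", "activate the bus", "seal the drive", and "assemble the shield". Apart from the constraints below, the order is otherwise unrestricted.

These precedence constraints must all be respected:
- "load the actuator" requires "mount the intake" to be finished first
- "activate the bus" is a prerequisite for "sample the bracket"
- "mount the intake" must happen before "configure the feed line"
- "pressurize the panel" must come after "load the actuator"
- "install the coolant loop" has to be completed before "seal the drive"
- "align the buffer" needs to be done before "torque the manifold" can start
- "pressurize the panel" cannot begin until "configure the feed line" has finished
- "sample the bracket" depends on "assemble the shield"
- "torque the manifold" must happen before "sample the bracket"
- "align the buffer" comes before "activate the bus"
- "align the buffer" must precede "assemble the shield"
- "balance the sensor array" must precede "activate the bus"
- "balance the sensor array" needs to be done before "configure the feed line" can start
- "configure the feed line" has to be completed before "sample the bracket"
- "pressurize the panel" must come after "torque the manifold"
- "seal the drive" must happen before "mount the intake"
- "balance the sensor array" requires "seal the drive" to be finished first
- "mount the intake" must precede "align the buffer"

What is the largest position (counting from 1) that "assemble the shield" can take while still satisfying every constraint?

The only task forced after "assemble the shield" (directly or by a chain) is "sample the bracket".
So at least 1 task follows "assemble the shield", putting "assemble the shield" no later than position 11. That position is achievable by scheduling everything else first.

11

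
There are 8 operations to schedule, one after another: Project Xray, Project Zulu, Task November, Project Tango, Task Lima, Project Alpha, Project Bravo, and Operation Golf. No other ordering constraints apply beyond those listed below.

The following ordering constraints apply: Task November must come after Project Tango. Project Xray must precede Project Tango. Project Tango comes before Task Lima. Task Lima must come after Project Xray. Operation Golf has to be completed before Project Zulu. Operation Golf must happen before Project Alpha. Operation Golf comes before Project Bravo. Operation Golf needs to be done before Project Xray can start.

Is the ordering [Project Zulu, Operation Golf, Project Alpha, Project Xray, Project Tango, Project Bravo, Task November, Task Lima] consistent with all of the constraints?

No

In the proposed order, Project Zulu appears before Operation Golf.
But one of the constraints requires Operation Golf before Project Zulu, so this ordering violates it.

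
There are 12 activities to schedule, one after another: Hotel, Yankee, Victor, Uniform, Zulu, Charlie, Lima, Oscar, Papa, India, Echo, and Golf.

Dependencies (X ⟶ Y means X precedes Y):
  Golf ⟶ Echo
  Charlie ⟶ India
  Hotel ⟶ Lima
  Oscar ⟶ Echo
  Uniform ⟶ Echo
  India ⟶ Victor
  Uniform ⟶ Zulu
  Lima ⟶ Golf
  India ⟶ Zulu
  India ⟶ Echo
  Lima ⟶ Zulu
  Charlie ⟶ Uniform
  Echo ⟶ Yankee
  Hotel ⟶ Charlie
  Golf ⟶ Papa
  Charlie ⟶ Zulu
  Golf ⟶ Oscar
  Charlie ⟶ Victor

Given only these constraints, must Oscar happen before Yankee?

Tracing the constraints gives a chain: Oscar → Echo → Yankee.
So Oscar must precede Yankee in any valid ordering.

Yes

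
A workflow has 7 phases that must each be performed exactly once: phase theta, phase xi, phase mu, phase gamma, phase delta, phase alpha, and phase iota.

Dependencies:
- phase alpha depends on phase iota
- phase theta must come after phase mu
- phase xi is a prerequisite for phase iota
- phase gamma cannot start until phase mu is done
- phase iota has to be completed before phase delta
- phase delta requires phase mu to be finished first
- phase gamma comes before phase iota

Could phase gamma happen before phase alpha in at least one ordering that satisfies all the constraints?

Every valid ordering already has phase gamma before phase alpha (the constraints require it), so in particular at least one does.

Yes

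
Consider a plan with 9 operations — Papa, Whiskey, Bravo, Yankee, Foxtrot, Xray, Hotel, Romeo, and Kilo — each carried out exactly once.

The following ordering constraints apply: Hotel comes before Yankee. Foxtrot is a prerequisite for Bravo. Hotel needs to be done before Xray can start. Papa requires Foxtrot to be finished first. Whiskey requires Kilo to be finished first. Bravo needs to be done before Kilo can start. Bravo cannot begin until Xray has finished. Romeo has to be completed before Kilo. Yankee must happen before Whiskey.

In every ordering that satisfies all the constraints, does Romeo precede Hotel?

No

Nothing in the constraints links Romeo and Hotel; they are unordered relative to each other.
So Romeo can come before Hotel or after — it is not forced.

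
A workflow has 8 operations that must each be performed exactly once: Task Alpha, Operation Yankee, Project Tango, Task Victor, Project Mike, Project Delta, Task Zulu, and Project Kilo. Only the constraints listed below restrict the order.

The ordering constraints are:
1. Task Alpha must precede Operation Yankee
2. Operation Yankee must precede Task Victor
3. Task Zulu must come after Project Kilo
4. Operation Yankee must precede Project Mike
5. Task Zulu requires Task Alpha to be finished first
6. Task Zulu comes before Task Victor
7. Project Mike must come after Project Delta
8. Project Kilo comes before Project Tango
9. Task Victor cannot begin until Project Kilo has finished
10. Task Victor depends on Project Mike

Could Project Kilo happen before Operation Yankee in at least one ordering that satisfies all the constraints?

Yes

The constraints leave Project Kilo and Operation Yankee unordered relative to each other; nothing requires Operation Yankee earlier.
So a valid ordering placing Project Kilo earlier than Operation Yankee exists.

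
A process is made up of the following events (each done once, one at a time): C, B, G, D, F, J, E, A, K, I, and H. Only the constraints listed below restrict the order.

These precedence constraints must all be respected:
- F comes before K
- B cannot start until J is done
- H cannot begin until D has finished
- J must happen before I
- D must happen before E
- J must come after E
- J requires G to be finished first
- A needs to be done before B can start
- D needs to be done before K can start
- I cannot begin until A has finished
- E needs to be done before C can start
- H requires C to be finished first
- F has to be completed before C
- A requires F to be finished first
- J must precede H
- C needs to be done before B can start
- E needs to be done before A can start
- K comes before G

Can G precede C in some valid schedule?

Yes

The constraints leave G and C unordered relative to each other; nothing requires C earlier.
So a valid ordering placing G earlier than C exists.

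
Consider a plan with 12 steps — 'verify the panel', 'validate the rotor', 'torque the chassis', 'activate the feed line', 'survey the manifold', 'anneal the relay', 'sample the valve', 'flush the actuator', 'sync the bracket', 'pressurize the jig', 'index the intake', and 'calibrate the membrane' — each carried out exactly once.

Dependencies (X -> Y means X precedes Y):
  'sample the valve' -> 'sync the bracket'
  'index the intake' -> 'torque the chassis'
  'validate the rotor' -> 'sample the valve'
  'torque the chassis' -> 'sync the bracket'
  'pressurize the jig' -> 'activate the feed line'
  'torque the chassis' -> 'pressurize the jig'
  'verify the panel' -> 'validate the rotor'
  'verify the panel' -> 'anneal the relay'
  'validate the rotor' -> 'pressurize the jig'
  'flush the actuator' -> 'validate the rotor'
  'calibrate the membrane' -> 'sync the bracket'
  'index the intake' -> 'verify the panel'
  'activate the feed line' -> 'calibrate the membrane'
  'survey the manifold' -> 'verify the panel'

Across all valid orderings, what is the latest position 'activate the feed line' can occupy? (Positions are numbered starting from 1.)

10

Following every chain forward from 'activate the feed line', the steps that must come later are 'sync the bracket', 'calibrate the membrane' — 2 of them.
With 2 mandatory successors out of 12 steps total, the latest slot for 'activate the feed line' is 12−2 = 10, and it's reachable by doing all non-successors before 'activate the feed line'.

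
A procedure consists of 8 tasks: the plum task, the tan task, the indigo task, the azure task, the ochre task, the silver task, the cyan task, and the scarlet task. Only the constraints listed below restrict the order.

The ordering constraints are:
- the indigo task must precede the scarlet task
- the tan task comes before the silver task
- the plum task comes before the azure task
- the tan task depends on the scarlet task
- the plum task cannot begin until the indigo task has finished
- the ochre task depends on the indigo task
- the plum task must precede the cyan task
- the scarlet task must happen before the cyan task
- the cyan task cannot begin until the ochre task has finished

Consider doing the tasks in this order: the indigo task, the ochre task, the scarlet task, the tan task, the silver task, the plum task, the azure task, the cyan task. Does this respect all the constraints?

Checking each listed constraint against this order: for instance, the ochre task is in position 2 and the cyan task in position 8, so that constraint holds — and the remaining constraints check out the same way.

Yes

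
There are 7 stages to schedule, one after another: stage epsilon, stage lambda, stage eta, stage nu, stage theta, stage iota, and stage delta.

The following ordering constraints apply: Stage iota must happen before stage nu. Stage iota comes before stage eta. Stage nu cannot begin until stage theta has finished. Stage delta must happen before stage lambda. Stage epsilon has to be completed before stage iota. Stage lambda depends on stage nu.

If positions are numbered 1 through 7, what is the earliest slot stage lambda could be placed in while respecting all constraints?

Every stage that must precede stage lambda has to come before it. Tracing all chains that end at stage lambda, those stages are: stage epsilon, stage nu, stage theta, stage iota, stage delta — 5 in total.
With 5 mandatory predecessors, the earliest stage lambda can sit is position 5+1 = 6, and placing just those 5 first achieves it.

6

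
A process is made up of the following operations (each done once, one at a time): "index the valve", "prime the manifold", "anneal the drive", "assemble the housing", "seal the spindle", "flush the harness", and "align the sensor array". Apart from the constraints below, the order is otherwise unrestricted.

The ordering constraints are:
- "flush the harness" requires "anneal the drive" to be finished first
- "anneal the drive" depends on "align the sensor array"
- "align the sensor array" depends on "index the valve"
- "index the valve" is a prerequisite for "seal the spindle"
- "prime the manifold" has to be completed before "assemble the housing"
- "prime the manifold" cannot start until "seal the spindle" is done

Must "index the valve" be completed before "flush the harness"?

Tracing the constraints gives a chain: "index the valve" → "align the sensor array" → "anneal the drive" → "flush the harness".
So "index the valve" must precede "flush the harness" in any valid ordering.

Yes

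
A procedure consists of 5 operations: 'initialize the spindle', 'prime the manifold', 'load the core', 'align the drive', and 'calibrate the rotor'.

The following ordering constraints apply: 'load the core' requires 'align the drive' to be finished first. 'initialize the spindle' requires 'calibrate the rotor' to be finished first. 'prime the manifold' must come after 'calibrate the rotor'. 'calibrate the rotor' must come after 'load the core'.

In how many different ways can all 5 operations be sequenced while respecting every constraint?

Only 'align the drive' has no prerequisites, so it must go first.
Counting all ways to extend the partial order to a total order gives 2.

2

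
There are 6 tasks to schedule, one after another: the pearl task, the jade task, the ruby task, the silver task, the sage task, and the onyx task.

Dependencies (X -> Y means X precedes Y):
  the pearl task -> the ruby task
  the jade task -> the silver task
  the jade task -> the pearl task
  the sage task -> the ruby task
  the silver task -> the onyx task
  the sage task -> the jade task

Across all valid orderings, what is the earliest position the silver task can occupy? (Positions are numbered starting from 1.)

Every task that must precede the silver task has to come before it. Tracing all chains that end at the silver task, those tasks are: the jade task, the sage task — 2 in total.
With 2 mandatory predecessors, the earliest the silver task can sit is position 2+1 = 3, and placing just those 2 first achieves it.

3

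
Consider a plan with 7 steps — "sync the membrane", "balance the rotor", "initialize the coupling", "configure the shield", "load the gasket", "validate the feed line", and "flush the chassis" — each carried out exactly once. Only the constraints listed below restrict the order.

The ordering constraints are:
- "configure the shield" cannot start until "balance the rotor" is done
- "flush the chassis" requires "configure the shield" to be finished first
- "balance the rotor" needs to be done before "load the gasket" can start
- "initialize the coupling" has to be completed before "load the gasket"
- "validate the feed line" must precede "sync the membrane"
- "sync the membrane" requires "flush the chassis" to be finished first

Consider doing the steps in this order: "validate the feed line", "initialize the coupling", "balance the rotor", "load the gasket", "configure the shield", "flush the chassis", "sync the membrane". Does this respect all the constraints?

Checking each listed constraint against this order: for instance, "validate the feed line" is in position 1 and "sync the membrane" in position 7, so that constraint holds — and the remaining constraints check out the same way.

Yes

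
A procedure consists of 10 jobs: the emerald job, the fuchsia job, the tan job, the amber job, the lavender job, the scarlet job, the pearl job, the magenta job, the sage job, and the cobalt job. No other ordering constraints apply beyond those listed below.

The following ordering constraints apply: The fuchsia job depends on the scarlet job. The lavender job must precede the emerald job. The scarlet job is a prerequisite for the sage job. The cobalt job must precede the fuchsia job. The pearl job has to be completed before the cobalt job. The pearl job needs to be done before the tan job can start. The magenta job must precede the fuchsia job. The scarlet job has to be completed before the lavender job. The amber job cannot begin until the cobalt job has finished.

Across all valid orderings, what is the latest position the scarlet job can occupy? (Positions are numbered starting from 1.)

6

The jobs that are forced after the scarlet job, directly or by a chain of constraints, are the emerald job, the fuchsia job, the lavender job, the sage job. That's 4 jobs.
So at least 4 jobs follow the scarlet job, putting the scarlet job no later than position 6. That position is achievable by scheduling everything else first.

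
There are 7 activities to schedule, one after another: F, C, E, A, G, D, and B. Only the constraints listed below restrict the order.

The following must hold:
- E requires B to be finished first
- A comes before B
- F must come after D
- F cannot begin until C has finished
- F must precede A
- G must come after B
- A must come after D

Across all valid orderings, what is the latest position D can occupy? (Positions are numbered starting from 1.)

2

Following every chain forward from D, the activities that must come later are F, E, A, G, B — 5 of them.
So at least 5 activities follow D, putting D no later than position 2. That position is achievable by scheduling everything else first.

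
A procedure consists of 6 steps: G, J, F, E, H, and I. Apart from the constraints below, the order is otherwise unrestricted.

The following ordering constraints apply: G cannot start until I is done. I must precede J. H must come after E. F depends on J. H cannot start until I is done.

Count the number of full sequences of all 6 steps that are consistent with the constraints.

42

2 steps have no prerequisites (E, I), so any of them could come first.
Enumerating by repeatedly choosing an available step (one whose prerequisites are all placed) gives 42 distinct complete orderings.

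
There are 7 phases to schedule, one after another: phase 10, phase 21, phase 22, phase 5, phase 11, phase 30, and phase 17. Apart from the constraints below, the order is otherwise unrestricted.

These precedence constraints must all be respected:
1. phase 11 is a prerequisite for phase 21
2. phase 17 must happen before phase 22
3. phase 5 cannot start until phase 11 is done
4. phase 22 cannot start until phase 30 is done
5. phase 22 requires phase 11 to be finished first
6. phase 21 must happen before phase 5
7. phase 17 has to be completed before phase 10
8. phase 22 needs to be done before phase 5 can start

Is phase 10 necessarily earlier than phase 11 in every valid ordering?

Phase 10 and phase 11 are not related by any chain of constraints.
There exist valid orderings with phase 11 before phase 10, so phase 10 is not required to come first.

No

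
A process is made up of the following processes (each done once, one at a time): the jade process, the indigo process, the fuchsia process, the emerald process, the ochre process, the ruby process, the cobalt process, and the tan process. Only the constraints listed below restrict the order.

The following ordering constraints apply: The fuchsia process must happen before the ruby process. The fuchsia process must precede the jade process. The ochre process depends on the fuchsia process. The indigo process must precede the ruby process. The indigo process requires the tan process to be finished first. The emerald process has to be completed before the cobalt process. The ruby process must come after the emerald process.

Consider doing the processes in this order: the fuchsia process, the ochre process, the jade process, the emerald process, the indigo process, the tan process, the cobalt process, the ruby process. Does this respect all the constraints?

In the proposed order, the indigo process appears before the tan process.
Since the tan process is required before the indigo process, the ordering is invalid.

No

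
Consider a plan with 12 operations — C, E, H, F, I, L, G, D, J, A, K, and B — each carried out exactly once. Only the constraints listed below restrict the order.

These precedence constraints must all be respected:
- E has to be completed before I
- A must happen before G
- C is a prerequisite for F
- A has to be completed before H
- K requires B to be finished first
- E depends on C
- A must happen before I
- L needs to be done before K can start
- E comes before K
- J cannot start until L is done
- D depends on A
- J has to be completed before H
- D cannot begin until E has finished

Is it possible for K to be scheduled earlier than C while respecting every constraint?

There is a dependency chain C → E → K, so K always comes after C.
So no valid ordering can have K before C.

No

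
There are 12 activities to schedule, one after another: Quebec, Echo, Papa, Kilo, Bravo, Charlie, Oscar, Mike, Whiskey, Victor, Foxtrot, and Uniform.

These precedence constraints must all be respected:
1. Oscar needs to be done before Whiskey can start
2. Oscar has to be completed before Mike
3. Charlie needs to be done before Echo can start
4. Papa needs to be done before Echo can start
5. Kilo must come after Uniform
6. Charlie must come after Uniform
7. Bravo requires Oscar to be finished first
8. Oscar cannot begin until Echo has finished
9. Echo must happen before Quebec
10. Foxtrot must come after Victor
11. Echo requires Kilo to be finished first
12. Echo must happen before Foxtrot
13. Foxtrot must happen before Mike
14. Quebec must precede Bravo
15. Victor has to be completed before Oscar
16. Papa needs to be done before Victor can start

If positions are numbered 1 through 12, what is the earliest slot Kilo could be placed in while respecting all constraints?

The only activity forced before Kilo (directly or transitively) is Uniform.
So at minimum 1 activity comes before Kilo, putting Kilo no earlier than position 2. That position is achievable by scheduling exactly that predecessor first.

2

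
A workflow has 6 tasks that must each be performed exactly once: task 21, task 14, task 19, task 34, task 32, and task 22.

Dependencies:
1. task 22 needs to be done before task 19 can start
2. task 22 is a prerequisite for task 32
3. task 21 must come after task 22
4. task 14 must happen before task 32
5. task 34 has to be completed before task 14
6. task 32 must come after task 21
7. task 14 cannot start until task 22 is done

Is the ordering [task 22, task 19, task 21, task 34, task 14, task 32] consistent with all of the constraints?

Every stated constraint is respected: task 22 sits at position 1, ahead of task 32 at position 6, and each of the other listed pairs likewise has the predecessor earlier in the sequence.

Yes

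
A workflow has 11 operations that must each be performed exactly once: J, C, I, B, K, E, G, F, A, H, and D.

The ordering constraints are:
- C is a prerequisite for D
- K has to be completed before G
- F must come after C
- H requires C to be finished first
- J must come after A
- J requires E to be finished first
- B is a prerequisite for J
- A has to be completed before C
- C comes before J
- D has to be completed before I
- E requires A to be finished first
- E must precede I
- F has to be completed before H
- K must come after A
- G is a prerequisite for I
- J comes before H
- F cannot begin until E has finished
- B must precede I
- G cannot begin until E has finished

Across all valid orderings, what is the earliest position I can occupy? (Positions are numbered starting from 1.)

Working backwards through the constraints from I, its full set of required predecessors is C, B, K, E, G, A, D — 7 of them.
With 7 mandatory predecessors, the earliest I can sit is position 7+1 = 8, and placing just those 7 first achieves it.

8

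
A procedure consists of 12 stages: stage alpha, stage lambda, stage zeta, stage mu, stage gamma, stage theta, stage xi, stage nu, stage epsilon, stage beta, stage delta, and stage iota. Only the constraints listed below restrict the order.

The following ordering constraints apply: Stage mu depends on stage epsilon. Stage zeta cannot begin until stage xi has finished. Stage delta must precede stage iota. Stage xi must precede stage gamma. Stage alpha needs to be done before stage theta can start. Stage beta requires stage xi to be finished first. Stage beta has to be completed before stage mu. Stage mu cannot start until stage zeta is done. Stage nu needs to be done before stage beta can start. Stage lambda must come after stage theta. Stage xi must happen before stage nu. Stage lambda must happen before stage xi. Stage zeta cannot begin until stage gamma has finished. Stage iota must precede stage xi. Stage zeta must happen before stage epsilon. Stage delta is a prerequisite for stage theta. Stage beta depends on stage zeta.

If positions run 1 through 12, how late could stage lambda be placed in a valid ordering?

5

Following every chain forward from stage lambda, the stages that must come later are stage zeta, stage mu, stage gamma, stage xi, stage nu, stage epsilon, stage beta — 7 of them.
So at least 7 stages follow stage lambda, putting stage lambda no later than position 5. That position is achievable by scheduling everything else first.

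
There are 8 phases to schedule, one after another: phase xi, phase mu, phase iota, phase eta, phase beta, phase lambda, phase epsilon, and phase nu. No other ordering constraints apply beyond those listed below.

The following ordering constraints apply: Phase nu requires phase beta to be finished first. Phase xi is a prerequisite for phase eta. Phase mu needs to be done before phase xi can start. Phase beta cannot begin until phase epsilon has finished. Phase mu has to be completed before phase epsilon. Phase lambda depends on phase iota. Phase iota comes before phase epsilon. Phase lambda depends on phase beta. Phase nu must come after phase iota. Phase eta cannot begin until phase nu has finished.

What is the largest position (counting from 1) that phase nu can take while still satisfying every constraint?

The only phase forced after phase nu (directly or by a chain) is phase eta.
With 1 mandatory successor out of 8 phases total, the latest slot for phase nu is 8−1 = 7, and it's reachable by doing all non-successors before phase nu.

7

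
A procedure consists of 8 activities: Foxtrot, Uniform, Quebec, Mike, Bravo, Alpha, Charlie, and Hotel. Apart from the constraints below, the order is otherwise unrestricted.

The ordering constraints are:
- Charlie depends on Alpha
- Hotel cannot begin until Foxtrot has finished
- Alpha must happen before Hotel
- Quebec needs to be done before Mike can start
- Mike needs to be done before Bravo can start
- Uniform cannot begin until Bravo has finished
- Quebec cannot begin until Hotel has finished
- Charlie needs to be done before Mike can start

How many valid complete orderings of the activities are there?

The activities with no prerequisites are Foxtrot, Alpha; any of them can be placed first.
Counting all ways to extend the partial order to a total order gives 7.

7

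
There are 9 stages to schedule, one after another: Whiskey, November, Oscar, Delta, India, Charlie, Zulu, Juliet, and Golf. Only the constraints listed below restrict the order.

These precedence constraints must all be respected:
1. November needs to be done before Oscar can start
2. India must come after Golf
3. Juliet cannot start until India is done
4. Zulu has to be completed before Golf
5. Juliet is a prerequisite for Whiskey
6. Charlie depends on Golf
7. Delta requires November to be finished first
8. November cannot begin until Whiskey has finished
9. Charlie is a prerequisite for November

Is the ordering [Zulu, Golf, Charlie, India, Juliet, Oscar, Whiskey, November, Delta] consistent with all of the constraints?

No

In the proposed order, Oscar appears before November.
That contradicts the constraint that November must precede Oscar.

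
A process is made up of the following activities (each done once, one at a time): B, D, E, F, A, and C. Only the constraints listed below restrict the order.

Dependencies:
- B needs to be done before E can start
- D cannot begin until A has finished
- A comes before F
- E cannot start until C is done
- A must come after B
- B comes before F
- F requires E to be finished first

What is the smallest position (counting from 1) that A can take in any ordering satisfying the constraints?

Working backwards through the constraints from A, its only required predecessor is B.
With 1 mandatory predecessor, the earliest A can sit is position 1+1 = 2, and placing just that one first achieves it.

2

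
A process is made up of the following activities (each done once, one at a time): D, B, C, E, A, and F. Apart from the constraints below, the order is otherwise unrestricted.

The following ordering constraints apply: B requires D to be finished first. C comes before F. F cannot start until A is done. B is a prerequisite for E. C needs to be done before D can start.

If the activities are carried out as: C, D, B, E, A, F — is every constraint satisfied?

Yes

Going through the constraints one by one, each required predecessor appears earlier in the sequence than its dependent — e.g. C (position 1) is before F (position 6), as required.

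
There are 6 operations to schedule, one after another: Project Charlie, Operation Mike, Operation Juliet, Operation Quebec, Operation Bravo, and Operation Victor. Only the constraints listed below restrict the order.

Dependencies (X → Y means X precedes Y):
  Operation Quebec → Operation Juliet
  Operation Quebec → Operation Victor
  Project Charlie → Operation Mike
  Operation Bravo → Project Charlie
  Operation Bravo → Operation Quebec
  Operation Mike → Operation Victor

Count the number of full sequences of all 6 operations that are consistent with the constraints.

9

Operation Bravo is the only operation with nothing required before it, so every ordering starts there.
Counting all ways to extend the partial order to a total order gives 9.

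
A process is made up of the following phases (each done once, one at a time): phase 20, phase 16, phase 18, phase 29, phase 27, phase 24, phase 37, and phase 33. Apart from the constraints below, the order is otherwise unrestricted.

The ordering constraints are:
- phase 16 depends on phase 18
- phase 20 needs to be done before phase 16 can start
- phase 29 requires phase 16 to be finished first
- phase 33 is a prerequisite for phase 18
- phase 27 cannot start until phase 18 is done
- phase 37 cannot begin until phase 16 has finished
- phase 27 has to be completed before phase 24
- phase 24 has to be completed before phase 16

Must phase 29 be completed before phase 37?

No

Phase 29 and phase 37 are not related by any chain of constraints.
So phase 29 can come before phase 37 or after — it is not forced.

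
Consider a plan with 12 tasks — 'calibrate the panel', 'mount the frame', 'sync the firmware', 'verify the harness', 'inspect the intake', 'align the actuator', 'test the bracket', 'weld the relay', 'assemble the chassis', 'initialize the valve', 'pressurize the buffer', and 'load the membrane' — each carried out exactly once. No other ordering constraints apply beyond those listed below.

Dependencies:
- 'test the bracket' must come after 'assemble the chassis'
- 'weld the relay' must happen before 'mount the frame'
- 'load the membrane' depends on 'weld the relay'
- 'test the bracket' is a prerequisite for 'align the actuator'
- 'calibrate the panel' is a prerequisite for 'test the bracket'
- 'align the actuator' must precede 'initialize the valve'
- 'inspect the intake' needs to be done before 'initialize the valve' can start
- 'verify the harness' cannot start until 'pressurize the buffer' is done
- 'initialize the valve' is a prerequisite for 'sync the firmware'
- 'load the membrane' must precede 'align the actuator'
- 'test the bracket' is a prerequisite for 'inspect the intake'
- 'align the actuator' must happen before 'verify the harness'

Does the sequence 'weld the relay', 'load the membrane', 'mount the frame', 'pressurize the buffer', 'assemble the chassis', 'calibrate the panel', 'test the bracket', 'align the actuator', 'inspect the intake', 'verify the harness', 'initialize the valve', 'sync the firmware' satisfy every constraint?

Going through the constraints one by one, each required predecessor appears earlier in the sequence than its dependent — e.g. 'load the membrane' (position 2) is before 'align the actuator' (position 8), as required.

Yes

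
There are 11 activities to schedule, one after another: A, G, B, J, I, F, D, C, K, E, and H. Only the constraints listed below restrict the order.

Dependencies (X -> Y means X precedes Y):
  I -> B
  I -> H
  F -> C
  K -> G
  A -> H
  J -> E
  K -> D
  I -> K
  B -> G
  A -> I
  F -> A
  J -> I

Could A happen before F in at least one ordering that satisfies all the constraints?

Following F → A, F must precede A in every valid ordering.
Hence A can never be scheduled before F.

No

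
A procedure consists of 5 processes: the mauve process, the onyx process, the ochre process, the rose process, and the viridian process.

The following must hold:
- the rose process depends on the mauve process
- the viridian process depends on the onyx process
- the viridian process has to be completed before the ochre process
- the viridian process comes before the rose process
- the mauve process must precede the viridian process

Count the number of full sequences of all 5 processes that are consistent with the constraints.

4

2 processes have no prerequisites (the mauve process, the onyx process), so any of them could come first.
Enumerating by repeatedly choosing an available process (one whose prerequisites are all placed) gives 4 distinct complete orderings.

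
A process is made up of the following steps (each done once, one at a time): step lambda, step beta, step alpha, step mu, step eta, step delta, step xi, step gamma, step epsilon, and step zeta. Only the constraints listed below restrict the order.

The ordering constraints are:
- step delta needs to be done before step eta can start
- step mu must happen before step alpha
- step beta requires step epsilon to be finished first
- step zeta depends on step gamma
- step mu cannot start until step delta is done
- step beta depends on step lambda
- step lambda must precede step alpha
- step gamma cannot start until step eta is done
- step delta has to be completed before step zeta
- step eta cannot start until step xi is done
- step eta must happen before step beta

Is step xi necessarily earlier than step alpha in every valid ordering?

No chain of constraints connects step xi to step alpha in either direction.
So step xi can come before step alpha or after — it is not forced.

No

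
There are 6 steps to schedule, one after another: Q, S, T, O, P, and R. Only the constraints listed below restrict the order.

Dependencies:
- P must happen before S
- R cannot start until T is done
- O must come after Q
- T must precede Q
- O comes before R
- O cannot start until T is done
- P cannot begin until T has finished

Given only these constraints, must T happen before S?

Chaining the stated constraints: T → P → S.
Hence T necessarily comes before S.

Yes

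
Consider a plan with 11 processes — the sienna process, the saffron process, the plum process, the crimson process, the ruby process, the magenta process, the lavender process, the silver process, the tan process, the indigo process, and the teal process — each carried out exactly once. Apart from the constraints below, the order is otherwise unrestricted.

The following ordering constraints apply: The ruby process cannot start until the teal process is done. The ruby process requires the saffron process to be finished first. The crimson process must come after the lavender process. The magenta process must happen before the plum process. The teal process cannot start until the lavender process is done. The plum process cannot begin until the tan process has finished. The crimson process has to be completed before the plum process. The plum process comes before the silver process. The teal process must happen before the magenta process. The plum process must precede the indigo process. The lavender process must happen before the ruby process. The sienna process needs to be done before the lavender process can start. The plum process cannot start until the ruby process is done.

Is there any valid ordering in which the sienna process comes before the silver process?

Yes

The sienna process is actually forced before the silver process by the constraints, so certainly some valid ordering has the sienna process first.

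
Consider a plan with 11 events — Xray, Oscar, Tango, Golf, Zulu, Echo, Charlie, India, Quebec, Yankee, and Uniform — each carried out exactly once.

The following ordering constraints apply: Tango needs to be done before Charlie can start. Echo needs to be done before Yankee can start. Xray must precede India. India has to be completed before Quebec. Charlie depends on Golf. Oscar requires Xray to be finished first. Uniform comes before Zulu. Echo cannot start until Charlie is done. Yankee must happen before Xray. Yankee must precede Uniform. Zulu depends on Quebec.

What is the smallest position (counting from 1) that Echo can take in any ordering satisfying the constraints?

4

Every event that must precede Echo has to come before it. Tracing all chains that end at Echo, those events are: Tango, Golf, Charlie — 3 in total.
With 3 mandatory predecessors, the earliest Echo can sit is position 3+1 = 4, and placing just those 3 first achieves it.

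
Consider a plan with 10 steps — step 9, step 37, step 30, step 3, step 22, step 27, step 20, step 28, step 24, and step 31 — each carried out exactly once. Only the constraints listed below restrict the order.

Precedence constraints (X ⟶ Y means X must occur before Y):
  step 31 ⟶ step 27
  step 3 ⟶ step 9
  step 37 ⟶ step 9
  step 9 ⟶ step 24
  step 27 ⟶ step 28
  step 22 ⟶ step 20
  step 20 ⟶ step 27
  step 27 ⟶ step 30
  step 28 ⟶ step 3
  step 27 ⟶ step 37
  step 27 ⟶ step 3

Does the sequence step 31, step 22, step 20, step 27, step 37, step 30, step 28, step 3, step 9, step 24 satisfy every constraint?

Yes

Going through the constraints one by one, each required predecessor appears earlier in the sequence than its dependent — e.g. step 37 (position 5) is before step 9 (position 9), as required.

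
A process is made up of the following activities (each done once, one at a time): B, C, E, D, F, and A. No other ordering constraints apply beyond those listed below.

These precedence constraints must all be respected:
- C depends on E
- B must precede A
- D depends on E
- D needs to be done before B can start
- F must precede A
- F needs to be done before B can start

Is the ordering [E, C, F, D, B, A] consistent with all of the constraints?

Yes

Going through the constraints one by one, each required predecessor appears earlier in the sequence than its dependent — e.g. E (position 1) is before D (position 4), as required.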